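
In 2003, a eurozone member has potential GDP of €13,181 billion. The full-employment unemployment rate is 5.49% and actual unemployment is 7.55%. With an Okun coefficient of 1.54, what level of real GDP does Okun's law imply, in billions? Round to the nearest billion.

€12,763 billion

Unemployment gap = 7.55 - 5.49 = 2.06 points, so the output gap is -1.54 × 2.06 = -3.1724%.
Actual GDP = 13181 × (1 - 3.1724/100) = 13181 × 0.968276 ≈ 12763 billion.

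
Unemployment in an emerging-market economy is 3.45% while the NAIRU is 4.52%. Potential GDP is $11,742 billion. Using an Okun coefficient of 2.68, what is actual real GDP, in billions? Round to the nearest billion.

Unemployment gap = 3.45 - 4.52 = -1.07 points, so the output gap is -2.68 × (-1.07) = 2.8676%.
Actual GDP = 11742 × (1 + 2.8676/100) = 11742 × 1.028676 ≈ 12079 billion.

$12,079 billion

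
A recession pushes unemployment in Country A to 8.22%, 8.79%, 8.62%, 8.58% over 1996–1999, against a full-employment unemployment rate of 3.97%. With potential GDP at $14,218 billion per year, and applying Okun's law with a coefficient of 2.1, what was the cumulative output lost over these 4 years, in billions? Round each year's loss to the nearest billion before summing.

Year 1996: gap = -2.1 × (8.22 - 3.97) = -8.925%, loss ≈ 14218 × 8.925/100 ≈ 1269.
Year 1997: gap = -2.1 × (8.79 - 3.97) = -10.122%, loss ≈ 14218 × 10.122/100 ≈ 1439.
Year 1998: gap = -2.1 × (8.62 - 3.97) = -9.765%, loss ≈ 14218 × 9.765/100 ≈ 1388.
Year 1999: gap = -2.1 × (8.58 - 3.97) = -9.681%, loss ≈ 14218 × 9.681/100 ≈ 1376.
Total lost output = 1269 + 1439 + 1388 + 1376 = 5472 billion.

$5,472 billion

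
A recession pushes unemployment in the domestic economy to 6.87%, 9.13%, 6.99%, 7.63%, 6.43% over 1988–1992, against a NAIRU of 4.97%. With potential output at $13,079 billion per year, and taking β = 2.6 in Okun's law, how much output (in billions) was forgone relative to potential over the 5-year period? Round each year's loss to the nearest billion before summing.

Year 1988: gap = -2.6 × (6.87 - 4.97) = -4.94%, loss ≈ 13079 × 4.94/100 ≈ 646.
Year 1989: gap = -2.6 × (9.13 - 4.97) = -10.816%, loss ≈ 13079 × 10.816/100 ≈ 1415.
Year 1990: gap = -2.6 × (6.99 - 4.97) = -5.252%, loss ≈ 13079 × 5.252/100 ≈ 687.
Year 1991: gap = -2.6 × (7.63 - 4.97) = -6.916%, loss ≈ 13079 × 6.916/100 ≈ 905.
Year 1992: gap = -2.6 × (6.43 - 4.97) = -3.796%, loss ≈ 13079 × 3.796/100 ≈ 496.
Total lost output = 646 + 1415 + 687 + 905 + 496 = 4149 billion.

$4,149 billion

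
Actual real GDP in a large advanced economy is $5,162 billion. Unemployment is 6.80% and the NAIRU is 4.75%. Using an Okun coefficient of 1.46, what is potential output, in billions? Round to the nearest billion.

$5,321 billion

Unemployment gap = 6.8 - 4.75 = 2.05 points, so output gap = -1.46 × 2.05 = -2.993%.
Since Y = Y* × (1 + gap/100), Y* = 5162/0.97007 ≈ 5321 billion.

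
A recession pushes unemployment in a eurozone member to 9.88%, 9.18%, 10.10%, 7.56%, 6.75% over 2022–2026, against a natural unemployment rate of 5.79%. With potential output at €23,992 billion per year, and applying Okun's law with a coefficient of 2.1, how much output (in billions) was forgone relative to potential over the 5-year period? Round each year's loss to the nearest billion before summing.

Year 2022: gap = -2.1 × (9.88 - 5.79) = -8.589%, loss ≈ 23992 × 8.589/100 ≈ 2061.
Year 2023: gap = -2.1 × (9.18 - 5.79) = -7.119%, loss ≈ 23992 × 7.119/100 ≈ 1708.
Year 2024: gap = -2.1 × (10.1 - 5.79) = -9.051%, loss ≈ 23992 × 9.051/100 ≈ 2172.
Year 2025: gap = -2.1 × (7.56 - 5.79) = -3.717%, loss ≈ 23992 × 3.717/100 ≈ 892.
Year 2026: gap = -2.1 × (6.75 - 5.79) = -2.016%, loss ≈ 23992 × 2.016/100 ≈ 484.
Total lost output = 2061 + 1708 + 2172 + 892 + 484 = 7317 billion.

€7,317 billion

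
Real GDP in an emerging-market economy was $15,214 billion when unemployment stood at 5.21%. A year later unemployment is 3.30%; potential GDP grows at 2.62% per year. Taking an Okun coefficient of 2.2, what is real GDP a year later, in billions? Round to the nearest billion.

Δu = 3.3 - 5.21 = -1.91 points.
Okun's law (growth form): g_Y = g_Y* - β × Δu = 2.62 - 2.2 × (-1.91) = 2.62 + 4.202 = 6.822%.
Real GDP in the next year = 15214 × (1 + 6.822/100) = 15214 × 1.06822 ≈ 16252 billion.

$16,252 billion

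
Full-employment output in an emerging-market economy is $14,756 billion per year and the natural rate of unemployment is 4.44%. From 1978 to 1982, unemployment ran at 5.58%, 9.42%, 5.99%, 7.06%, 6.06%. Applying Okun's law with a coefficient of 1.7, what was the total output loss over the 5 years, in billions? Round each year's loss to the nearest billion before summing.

$2,987 billion

Year 1978: gap = -1.7 × (5.58 - 4.44) = -1.938%, loss ≈ 14756 × 1.938/100 ≈ 286.
Year 1979: gap = -1.7 × (9.42 - 4.44) = -8.466%, loss ≈ 14756 × 8.466/100 ≈ 1249.
Year 1980: gap = -1.7 × (5.99 - 4.44) = -2.635%, loss ≈ 14756 × 2.635/100 ≈ 389.
Year 1981: gap = -1.7 × (7.06 - 4.44) = -4.454%, loss ≈ 14756 × 4.454/100 ≈ 657.
Year 1982: gap = -1.7 × (6.06 - 4.44) = -2.754%, loss ≈ 14756 × 2.754/100 ≈ 406.
Total lost output = 286 + 1249 + 389 + 657 + 406 = 2987 billion.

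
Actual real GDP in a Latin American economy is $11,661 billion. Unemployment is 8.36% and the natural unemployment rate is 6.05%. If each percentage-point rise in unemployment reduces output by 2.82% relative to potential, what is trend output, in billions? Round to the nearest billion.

Unemployment gap = 8.36 - 6.05 = 2.31 points, so output gap = -2.82 × 2.31 = -6.5142%.
Since Y = Y* × (1 + gap/100), Y* = 11661/0.934858 ≈ 12474 billion.

$12,474 billion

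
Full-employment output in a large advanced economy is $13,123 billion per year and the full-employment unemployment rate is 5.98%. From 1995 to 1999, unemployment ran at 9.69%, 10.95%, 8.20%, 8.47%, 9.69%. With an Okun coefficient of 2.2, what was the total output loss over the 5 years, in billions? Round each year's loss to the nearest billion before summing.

Year 1995: gap = -2.2 × (9.69 - 5.98) = -8.162%, loss ≈ 13123 × 8.162/100 ≈ 1071.
Year 1996: gap = -2.2 × (10.95 - 5.98) = -10.934%, loss ≈ 13123 × 10.934/100 ≈ 1435.
Year 1997: gap = -2.2 × (8.2 - 5.98) = -4.884%, loss ≈ 13123 × 4.884/100 ≈ 641.
Year 1998: gap = -2.2 × (8.47 - 5.98) = -5.478%, loss ≈ 13123 × 5.478/100 ≈ 719.
Year 1999: gap = -2.2 × (9.69 - 5.98) = -8.162%, loss ≈ 13123 × 8.162/100 ≈ 1071.
Total lost output = 1071 + 1435 + 641 + 719 + 1071 = 4937 billion.

$4,937 billion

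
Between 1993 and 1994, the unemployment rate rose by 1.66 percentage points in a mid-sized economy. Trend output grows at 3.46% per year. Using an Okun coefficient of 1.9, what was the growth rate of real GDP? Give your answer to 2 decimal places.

0.31%

Growth-rate Okun's law: g_Y = g_Y* - β × Δu.
g_Y = 3.46 - 1.9 × (1.66) = 3.46 - 3.154 = 0.306%, i.e. 0.31% to 2 d.p.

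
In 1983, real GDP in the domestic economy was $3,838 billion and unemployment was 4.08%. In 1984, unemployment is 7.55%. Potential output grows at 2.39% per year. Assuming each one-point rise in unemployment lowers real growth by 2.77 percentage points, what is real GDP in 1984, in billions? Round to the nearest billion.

Δu = 7.55 - 4.08 = 3.47 points.
Okun's law (growth form): g_Y = g_Y* - β × Δu = 2.39 - 2.77 × (3.47) = 2.39 - 9.6119 = -7.2219%.
Real GDP in the next year = 3838 × (1 - 7.2219/100) = 3838 × 0.927781 ≈ 3561 billion.

$3,561 billion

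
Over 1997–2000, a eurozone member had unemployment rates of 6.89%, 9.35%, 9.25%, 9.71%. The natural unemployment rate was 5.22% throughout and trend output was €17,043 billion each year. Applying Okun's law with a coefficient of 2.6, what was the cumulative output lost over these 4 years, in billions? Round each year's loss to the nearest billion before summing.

Year 1997: gap = -2.6 × (6.89 - 5.22) = -4.342%, loss ≈ 17043 × 4.342/100 ≈ 740.
Year 1998: gap = -2.6 × (9.35 - 5.22) = -10.738%, loss ≈ 17043 × 10.738/100 ≈ 1830.
Year 1999: gap = -2.6 × (9.25 - 5.22) = -10.478%, loss ≈ 17043 × 10.478/100 ≈ 1786.
Year 2000: gap = -2.6 × (9.71 - 5.22) = -11.674%, loss ≈ 17043 × 11.674/100 ≈ 1990.
Total lost output = 740 + 1830 + 1786 + 1990 = 6346 billion.

€6,346 billion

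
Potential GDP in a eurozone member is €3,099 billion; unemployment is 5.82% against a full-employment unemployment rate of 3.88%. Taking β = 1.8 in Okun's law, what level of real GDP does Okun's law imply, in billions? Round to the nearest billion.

€2,991 billion

Unemployment gap = 5.82 - 3.88 = 1.94 points, so the output gap is -1.8 × 1.94 = -3.492%.
Actual GDP = 3099 × (1 - 3.492/100) = 3099 × 0.96508 ≈ 2991 billion.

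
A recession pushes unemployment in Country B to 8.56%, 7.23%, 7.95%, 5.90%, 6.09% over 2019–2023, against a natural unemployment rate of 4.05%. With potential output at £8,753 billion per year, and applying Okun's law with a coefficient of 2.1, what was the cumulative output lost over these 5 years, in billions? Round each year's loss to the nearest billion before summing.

Year 2019: gap = -2.1 × (8.56 - 4.05) = -9.471%, loss ≈ 8753 × 9.471/100 ≈ 829.
Year 2020: gap = -2.1 × (7.23 - 4.05) = -6.678%, loss ≈ 8753 × 6.678/100 ≈ 585.
Year 2021: gap = -2.1 × (7.95 - 4.05) = -8.19%, loss ≈ 8753 × 8.19/100 ≈ 717.
Year 2022: gap = -2.1 × (5.9 - 4.05) = -3.885%, loss ≈ 8753 × 3.885/100 ≈ 340.
Year 2023: gap = -2.1 × (6.09 - 4.05) = -4.284%, loss ≈ 8753 × 4.284/100 ≈ 375.
Total lost output = 829 + 585 + 717 + 340 + 375 = 2846 billion.

£2,846 billion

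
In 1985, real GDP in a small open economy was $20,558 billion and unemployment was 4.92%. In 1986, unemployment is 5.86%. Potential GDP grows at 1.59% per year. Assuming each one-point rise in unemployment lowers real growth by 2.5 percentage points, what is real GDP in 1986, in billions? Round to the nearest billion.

$20,402 billion

Δu = 5.86 - 4.92 = 0.94 points.
Okun's law (growth form): g_Y = g_Y* - β × Δu = 1.59 - 2.5 × (0.94) = 1.59 - 2.35 = -0.76%.
Real GDP in the next year = 20558 × (1 - 0.76/100) = 20558 × 0.9924 ≈ 20402 billion.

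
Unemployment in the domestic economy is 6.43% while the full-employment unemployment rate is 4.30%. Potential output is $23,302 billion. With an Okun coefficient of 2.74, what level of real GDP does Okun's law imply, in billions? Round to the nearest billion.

Unemployment gap = 6.43 - 4.3 = 2.13 points, so the output gap is -2.74 × 2.13 = -5.8362%.
Actual GDP = 23302 × (1 - 5.8362/100) = 23302 × 0.941638 ≈ 21942 billion.

$21,942 billion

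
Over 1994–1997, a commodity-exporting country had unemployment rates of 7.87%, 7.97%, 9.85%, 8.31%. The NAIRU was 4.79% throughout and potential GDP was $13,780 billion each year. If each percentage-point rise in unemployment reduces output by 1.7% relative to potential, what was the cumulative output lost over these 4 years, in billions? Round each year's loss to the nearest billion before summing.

$3,477 billion

Year 1994: gap = -1.7 × (7.87 - 4.79) = -5.236%, loss ≈ 13780 × 5.236/100 ≈ 722.
Year 1995: gap = -1.7 × (7.97 - 4.79) = -5.406%, loss ≈ 13780 × 5.406/100 ≈ 745.
Year 1996: gap = -1.7 × (9.85 - 4.79) = -8.602%, loss ≈ 13780 × 8.602/100 ≈ 1185.
Year 1997: gap = -1.7 × (8.31 - 4.79) = -5.984%, loss ≈ 13780 × 5.984/100 ≈ 825.
Total lost output = 722 + 745 + 1185 + 825 = 3477 billion.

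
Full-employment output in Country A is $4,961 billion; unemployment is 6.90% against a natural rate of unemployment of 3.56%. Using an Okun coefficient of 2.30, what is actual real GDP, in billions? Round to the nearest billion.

$4,580 billion

Unemployment gap = 6.9 - 3.56 = 3.34 points, so the output gap is -2.3 × 3.34 = -7.682%.
Actual GDP = 4961 × (1 - 7.682/100) = 4961 × 0.92318 ≈ 4580 billion.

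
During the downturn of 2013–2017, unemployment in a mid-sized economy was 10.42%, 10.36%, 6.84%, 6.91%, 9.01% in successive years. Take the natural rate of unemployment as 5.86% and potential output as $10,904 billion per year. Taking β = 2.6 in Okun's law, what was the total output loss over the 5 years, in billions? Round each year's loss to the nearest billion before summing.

Year 2013: gap = -2.6 × (10.42 - 5.86) = -11.856%, loss ≈ 10904 × 11.856/100 ≈ 1293.
Year 2014: gap = -2.6 × (10.36 - 5.86) = -11.7%, loss ≈ 10904 × 11.7/100 ≈ 1276.
Year 2015: gap = -2.6 × (6.84 - 5.86) = -2.548%, loss ≈ 10904 × 2.548/100 ≈ 278.
Year 2016: gap = -2.6 × (6.91 - 5.86) = -2.73%, loss ≈ 10904 × 2.73/100 ≈ 298.
Year 2017: gap = -2.6 × (9.01 - 5.86) = -8.19%, loss ≈ 10904 × 8.19/100 ≈ 893.
Total lost output = 1293 + 1276 + 278 + 298 + 893 = 4038 billion.

$4,038 billion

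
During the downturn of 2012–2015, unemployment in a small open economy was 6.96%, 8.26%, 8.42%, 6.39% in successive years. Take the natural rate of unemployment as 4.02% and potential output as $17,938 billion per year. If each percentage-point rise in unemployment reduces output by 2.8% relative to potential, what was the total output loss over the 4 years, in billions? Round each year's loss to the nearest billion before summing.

Year 2012: gap = -2.8 × (6.96 - 4.02) = -8.232%, loss ≈ 17938 × 8.232/100 ≈ 1477.
Year 2013: gap = -2.8 × (8.26 - 4.02) = -11.872%, loss ≈ 17938 × 11.872/100 ≈ 2130.
Year 2014: gap = -2.8 × (8.42 - 4.02) = -12.32%, loss ≈ 17938 × 12.32/100 ≈ 2210.
Year 2015: gap = -2.8 × (6.39 - 4.02) = -6.636%, loss ≈ 17938 × 6.636/100 ≈ 1190.
Total lost output = 1477 + 2130 + 2210 + 1190 = 7007 billion.

$7,007 billion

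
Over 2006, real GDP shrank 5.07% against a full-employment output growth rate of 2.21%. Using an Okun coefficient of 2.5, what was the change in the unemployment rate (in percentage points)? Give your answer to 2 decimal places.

2.91 percentage points

Growth-rate Okun's law: g_Y = g_Y* - β × Δu, so Δu = (g_Y* - g_Y)/β.
Δu = (2.21 + 5.07)/2.5 = 7.28/2.5 = 2.91 percentage points.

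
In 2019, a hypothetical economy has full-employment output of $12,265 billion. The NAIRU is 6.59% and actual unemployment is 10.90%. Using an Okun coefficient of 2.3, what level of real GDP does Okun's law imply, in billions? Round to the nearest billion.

Unemployment gap = 10.9 - 6.59 = 4.31 points, so the output gap is -2.3 × 4.31 = -9.913%.
Actual GDP = 12265 × (1 - 9.913/100) = 12265 × 0.90087 ≈ 11049 billion.

$11,049 billion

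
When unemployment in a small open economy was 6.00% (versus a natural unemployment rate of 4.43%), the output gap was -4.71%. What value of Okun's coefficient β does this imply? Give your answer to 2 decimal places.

Okun's law: output gap = -β × (u - u*).
-4.71 = -β × (6 - 4.43) = -β × 1.57, so β = 4.71/1.57 = 3.00.

β ≈ 3.00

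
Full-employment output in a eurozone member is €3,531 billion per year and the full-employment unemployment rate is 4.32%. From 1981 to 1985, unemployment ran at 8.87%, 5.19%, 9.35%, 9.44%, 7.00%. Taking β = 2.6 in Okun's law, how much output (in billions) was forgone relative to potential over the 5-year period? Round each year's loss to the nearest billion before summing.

€1,676 billion

Year 1981: gap = -2.6 × (8.87 - 4.32) = -11.83%, loss ≈ 3531 × 11.83/100 ≈ 418.
Year 1982: gap = -2.6 × (5.19 - 4.32) = -2.262%, loss ≈ 3531 × 2.262/100 ≈ 80.
Year 1983: gap = -2.6 × (9.35 - 4.32) = -13.078%, loss ≈ 3531 × 13.078/100 ≈ 462.
Year 1984: gap = -2.6 × (9.44 - 4.32) = -13.312%, loss ≈ 3531 × 13.312/100 ≈ 470.
Year 1985: gap = -2.6 × (7 - 4.32) = -6.968%, loss ≈ 3531 × 6.968/100 ≈ 246.
Total lost output = 418 + 80 + 462 + 470 + 246 = 1676 billion.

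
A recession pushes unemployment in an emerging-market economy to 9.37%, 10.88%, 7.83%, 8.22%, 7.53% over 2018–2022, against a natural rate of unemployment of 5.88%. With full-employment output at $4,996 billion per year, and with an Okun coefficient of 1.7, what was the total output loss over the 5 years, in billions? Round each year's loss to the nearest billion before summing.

$1,226 billion

Year 2018: gap = -1.7 × (9.37 - 5.88) = -5.933%, loss ≈ 4996 × 5.933/100 ≈ 296.
Year 2019: gap = -1.7 × (10.88 - 5.88) = -8.5%, loss ≈ 4996 × 8.5/100 ≈ 425.
Year 2020: gap = -1.7 × (7.83 - 5.88) = -3.315%, loss ≈ 4996 × 3.315/100 ≈ 166.
Year 2021: gap = -1.7 × (8.22 - 5.88) = -3.978%, loss ≈ 4996 × 3.978/100 ≈ 199.
Year 2022: gap = -1.7 × (7.53 - 5.88) = -2.805%, loss ≈ 4996 × 2.805/100 ≈ 140.
Total lost output = 296 + 425 + 166 + 199 + 140 = 1226 billion.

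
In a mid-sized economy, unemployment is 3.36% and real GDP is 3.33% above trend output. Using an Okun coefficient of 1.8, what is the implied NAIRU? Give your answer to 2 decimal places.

From Okun's law, u - u* = -(output gap)/β = -(3.33)/1.8 = -1.85 points.
So u* = 3.36 + 1.85 = 5.21%.

5.21%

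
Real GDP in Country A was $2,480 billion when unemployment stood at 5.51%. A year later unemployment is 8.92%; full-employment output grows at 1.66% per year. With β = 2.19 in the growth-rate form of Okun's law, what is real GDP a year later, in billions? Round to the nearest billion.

$2,336 billion

Δu = 8.92 - 5.51 = 3.41 points.
Okun's law (growth form): g_Y = g_Y* - β × Δu = 1.66 - 2.19 × (3.41) = 1.66 - 7.4679 = -5.8079%.
Real GDP in the next year = 2480 × (1 - 5.8079/100) = 2480 × 0.941921 ≈ 2336 billion.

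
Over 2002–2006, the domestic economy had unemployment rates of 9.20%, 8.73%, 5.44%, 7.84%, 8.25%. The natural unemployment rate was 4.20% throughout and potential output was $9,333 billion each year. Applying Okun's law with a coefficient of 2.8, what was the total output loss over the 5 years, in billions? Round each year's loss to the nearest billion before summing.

$4,824 billion

Year 2002: gap = -2.8 × (9.2 - 4.2) = -14%, loss ≈ 9333 × 14/100 ≈ 1307.
Year 2003: gap = -2.8 × (8.73 - 4.2) = -12.684%, loss ≈ 9333 × 12.684/100 ≈ 1184.
Year 2004: gap = -2.8 × (5.44 - 4.2) = -3.472%, loss ≈ 9333 × 3.472/100 ≈ 324.
Year 2005: gap = -2.8 × (7.84 - 4.2) = -10.192%, loss ≈ 9333 × 10.192/100 ≈ 951.
Year 2006: gap = -2.8 × (8.25 - 4.2) = -11.34%, loss ≈ 9333 × 11.34/100 ≈ 1058.
Total lost output = 1307 + 1184 + 324 + 951 + 1058 = 4824 billion.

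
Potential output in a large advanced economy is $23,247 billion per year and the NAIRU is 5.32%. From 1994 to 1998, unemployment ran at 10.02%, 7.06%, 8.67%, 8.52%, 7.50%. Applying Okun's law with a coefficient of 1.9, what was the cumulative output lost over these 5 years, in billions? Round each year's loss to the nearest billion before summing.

$6,701 billion

Year 1994: gap = -1.9 × (10.02 - 5.32) = -8.93%, loss ≈ 23247 × 8.93/100 ≈ 2076.
Year 1995: gap = -1.9 × (7.06 - 5.32) = -3.306%, loss ≈ 23247 × 3.306/100 ≈ 769.
Year 1996: gap = -1.9 × (8.67 - 5.32) = -6.365%, loss ≈ 23247 × 6.365/100 ≈ 1480.
Year 1997: gap = -1.9 × (8.52 - 5.32) = -6.08%, loss ≈ 23247 × 6.08/100 ≈ 1413.
Year 1998: gap = -1.9 × (7.5 - 5.32) = -4.142%, loss ≈ 23247 × 4.142/100 ≈ 963.
Total lost output = 2076 + 769 + 1480 + 1413 + 963 = 6701 billion.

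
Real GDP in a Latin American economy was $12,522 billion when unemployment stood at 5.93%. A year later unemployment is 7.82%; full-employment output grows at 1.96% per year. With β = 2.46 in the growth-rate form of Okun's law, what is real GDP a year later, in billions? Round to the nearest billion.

$12,185 billion

Δu = 7.82 - 5.93 = 1.89 points.
Okun's law (growth form): g_Y = g_Y* - β × Δu = 1.96 - 2.46 × (1.89) = 1.96 - 4.6494 = -2.6894%.
Real GDP in the next year = 12522 × (1 - 2.6894/100) = 12522 × 0.973106 ≈ 12185 billion.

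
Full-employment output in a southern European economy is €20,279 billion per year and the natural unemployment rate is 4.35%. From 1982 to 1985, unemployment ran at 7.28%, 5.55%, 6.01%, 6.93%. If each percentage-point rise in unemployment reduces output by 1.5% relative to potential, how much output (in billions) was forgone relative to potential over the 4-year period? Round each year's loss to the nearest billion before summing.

€2,546 billion

Year 1982: gap = -1.5 × (7.28 - 4.35) = -4.395%, loss ≈ 20279 × 4.395/100 ≈ 891.
Year 1983: gap = -1.5 × (5.55 - 4.35) = -1.8%, loss ≈ 20279 × 1.8/100 ≈ 365.
Year 1984: gap = -1.5 × (6.01 - 4.35) = -2.49%, loss ≈ 20279 × 2.49/100 ≈ 505.
Year 1985: gap = -1.5 × (6.93 - 4.35) = -3.87%, loss ≈ 20279 × 3.87/100 ≈ 785.
Total lost output = 891 + 365 + 505 + 785 = 2546 billion.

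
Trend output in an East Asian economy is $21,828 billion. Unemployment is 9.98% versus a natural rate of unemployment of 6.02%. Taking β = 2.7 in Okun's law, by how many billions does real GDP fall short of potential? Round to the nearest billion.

$2,334 billion

Output gap = -2.7 × (9.98 - 6.02) = -2.7 × 3.96 = -10.692%.
Actual GDP ≈ 21828 × 0.89308 ≈ 19494 billion, so the shortfall is 21828 - 19494 = 2334 billion.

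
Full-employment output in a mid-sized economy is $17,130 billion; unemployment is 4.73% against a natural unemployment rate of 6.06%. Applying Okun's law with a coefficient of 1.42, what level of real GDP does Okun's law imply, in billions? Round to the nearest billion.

Unemployment gap = 4.73 - 6.06 = -1.33 points, so the output gap is -1.42 × (-1.33) = 1.8886%.
Actual GDP = 17130 × (1 + 1.8886/100) = 17130 × 1.018886 ≈ 17454 billion.

$17,454 billion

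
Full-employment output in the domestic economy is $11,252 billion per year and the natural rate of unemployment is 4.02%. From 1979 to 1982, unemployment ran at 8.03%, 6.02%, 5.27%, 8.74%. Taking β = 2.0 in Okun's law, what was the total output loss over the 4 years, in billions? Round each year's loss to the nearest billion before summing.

$2,695 billion

Year 1979: gap = -2.0 × (8.03 - 4.02) = -8.02%, loss ≈ 11252 × 8.02/100 ≈ 902.
Year 1980: gap = -2.0 × (6.02 - 4.02) = -4%, loss ≈ 11252 × 4/100 ≈ 450.
Year 1981: gap = -2.0 × (5.27 - 4.02) = -2.5%, loss ≈ 11252 × 2.5/100 ≈ 281.
Year 1982: gap = -2.0 × (8.74 - 4.02) = -9.44%, loss ≈ 11252 × 9.44/100 ≈ 1062.
Total lost output = 902 + 450 + 281 + 1062 = 2695 billion.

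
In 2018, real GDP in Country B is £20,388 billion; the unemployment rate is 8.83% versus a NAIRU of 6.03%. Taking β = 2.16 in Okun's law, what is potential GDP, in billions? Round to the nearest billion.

£21,700 billion

Unemployment gap = 8.83 - 6.03 = 2.8 points, so output gap = -2.16 × 2.8 = -6.048%.
Since Y = Y* × (1 + gap/100), Y* = 20388/0.93952 ≈ 21700 billion.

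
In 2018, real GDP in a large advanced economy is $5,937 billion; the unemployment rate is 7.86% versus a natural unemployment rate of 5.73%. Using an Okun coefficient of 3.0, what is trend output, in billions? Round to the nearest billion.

$6,342 billion

Unemployment gap = 7.86 - 5.73 = 2.13 points, so output gap = -3 × 2.13 = -6.39%.
Since Y = Y* × (1 + gap/100), Y* = 5937/0.9361 ≈ 6342 billion.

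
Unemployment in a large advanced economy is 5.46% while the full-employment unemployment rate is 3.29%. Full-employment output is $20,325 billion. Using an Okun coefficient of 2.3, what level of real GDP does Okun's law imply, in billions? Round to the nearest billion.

Unemployment gap = 5.46 - 3.29 = 2.17 points, so the output gap is -2.3 × 2.17 = -4.991%.
Actual GDP = 20325 × (1 - 4.991/100) = 20325 × 0.95009 ≈ 19311 billion.

$19,311 billion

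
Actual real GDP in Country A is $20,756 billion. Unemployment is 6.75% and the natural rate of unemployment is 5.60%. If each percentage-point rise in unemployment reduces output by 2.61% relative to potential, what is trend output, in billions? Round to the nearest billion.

$21,398 billion

Unemployment gap = 6.75 - 5.6 = 1.15 points, so output gap = -2.61 × 1.15 = -3.0015%.
Since Y = Y* × (1 + gap/100), Y* = 20756/0.969985 ≈ 21398 billion.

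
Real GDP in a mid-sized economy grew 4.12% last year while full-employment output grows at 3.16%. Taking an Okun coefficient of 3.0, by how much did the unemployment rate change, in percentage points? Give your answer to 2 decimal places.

Growth-rate Okun's law: g_Y = g_Y* - β × Δu, so Δu = (g_Y* - g_Y)/β.
Δu = (3.16 - 4.12)/3.0 = -0.96/3.0 = -0.32 percentage points.

-0.32 percentage points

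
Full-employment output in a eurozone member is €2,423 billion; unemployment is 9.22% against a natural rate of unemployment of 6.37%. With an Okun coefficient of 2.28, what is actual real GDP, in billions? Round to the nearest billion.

€2,266 billion

Unemployment gap = 9.22 - 6.37 = 2.85 points, so the output gap is -2.28 × 2.85 = -6.498%.
Actual GDP = 2423 × (1 - 6.498/100) = 2423 × 0.93502 ≈ 2266 billion.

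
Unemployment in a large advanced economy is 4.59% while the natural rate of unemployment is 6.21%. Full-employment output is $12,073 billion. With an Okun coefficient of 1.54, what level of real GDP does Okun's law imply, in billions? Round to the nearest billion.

Unemployment gap = 4.59 - 6.21 = -1.62 points, so the output gap is -1.54 × (-1.62) = 2.4948%.
Actual GDP = 12073 × (1 + 2.4948/100) = 12073 × 1.024948 ≈ 12374 billion.

$12,374 billion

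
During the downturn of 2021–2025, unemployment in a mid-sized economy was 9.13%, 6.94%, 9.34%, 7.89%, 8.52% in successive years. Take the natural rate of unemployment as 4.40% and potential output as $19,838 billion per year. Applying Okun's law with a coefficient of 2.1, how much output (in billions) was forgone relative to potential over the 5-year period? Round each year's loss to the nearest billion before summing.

$8,257 billion

Year 2021: gap = -2.1 × (9.13 - 4.4) = -9.933%, loss ≈ 19838 × 9.933/100 ≈ 1971.
Year 2022: gap = -2.1 × (6.94 - 4.4) = -5.334%, loss ≈ 19838 × 5.334/100 ≈ 1058.
Year 2023: gap = -2.1 × (9.34 - 4.4) = -10.374%, loss ≈ 19838 × 10.374/100 ≈ 2058.
Year 2024: gap = -2.1 × (7.89 - 4.4) = -7.329%, loss ≈ 19838 × 7.329/100 ≈ 1454.
Year 2025: gap = -2.1 × (8.52 - 4.4) = -8.652%, loss ≈ 19838 × 8.652/100 ≈ 1716.
Total lost output = 1971 + 1058 + 2058 + 1454 + 1716 = 8257 billion.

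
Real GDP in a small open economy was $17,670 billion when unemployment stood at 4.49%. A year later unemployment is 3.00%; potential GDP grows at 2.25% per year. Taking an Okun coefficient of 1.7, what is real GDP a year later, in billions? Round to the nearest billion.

$18,515 billion

Δu = 3 - 4.49 = -1.49 points.
Okun's law (growth form): g_Y = g_Y* - β × Δu = 2.25 - 1.7 × (-1.49) = 2.25 + 2.533 = 4.783%.
Real GDP in the next year = 17670 × (1 + 4.783/100) = 17670 × 1.04783 ≈ 18515 billion.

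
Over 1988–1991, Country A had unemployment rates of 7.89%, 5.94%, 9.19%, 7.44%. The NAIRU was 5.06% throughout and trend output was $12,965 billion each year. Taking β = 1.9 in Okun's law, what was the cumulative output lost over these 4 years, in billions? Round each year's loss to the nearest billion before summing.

Year 1988: gap = -1.9 × (7.89 - 5.06) = -5.377%, loss ≈ 12965 × 5.377/100 ≈ 697.
Year 1989: gap = -1.9 × (5.94 - 5.06) = -1.672%, loss ≈ 12965 × 1.672/100 ≈ 217.
Year 1990: gap = -1.9 × (9.19 - 5.06) = -7.847%, loss ≈ 12965 × 7.847/100 ≈ 1017.
Year 1991: gap = -1.9 × (7.44 - 5.06) = -4.522%, loss ≈ 12965 × 4.522/100 ≈ 586.
Total lost output = 697 + 217 + 1017 + 586 = 2517 billion.

$2,517 billion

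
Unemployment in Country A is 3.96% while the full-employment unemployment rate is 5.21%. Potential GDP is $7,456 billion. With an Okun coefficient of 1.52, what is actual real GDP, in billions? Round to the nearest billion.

$7,598 billion

Unemployment gap = 3.96 - 5.21 = -1.25 points, so the output gap is -1.52 × (-1.25) = 1.9%.
Actual GDP = 7456 × (1 + 1.9/100) = 7456 × 1.019 ≈ 7598 billion.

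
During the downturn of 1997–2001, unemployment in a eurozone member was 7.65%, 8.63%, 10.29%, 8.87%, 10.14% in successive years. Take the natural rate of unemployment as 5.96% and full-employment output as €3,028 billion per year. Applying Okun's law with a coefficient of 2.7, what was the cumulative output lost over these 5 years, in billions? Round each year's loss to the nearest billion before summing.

€1,290 billion

Year 1997: gap = -2.7 × (7.65 - 5.96) = -4.563%, loss ≈ 3028 × 4.563/100 ≈ 138.
Year 1998: gap = -2.7 × (8.63 - 5.96) = -7.209%, loss ≈ 3028 × 7.209/100 ≈ 218.
Year 1999: gap = -2.7 × (10.29 - 5.96) = -11.691%, loss ≈ 3028 × 11.691/100 ≈ 354.
Year 2000: gap = -2.7 × (8.87 - 5.96) = -7.857%, loss ≈ 3028 × 7.857/100 ≈ 238.
Year 2001: gap = -2.7 × (10.14 - 5.96) = -11.286%, loss ≈ 3028 × 11.286/100 ≈ 342.
Total lost output = 138 + 218 + 354 + 238 + 342 = 1290 billion.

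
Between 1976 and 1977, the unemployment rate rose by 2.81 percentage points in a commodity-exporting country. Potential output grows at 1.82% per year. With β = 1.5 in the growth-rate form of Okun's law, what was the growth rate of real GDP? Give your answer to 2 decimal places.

Growth-rate Okun's law: g_Y = g_Y* - β × Δu.
g_Y = 1.82 - 1.5 × (2.81) = 1.82 - 4.215 = -2.395%, i.e. -2.40% to 2 d.p.

-2.40%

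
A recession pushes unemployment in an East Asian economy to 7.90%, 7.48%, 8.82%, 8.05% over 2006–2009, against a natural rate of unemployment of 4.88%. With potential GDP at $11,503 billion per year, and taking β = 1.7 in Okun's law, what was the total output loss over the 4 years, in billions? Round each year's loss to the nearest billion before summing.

$2,489 billion

Year 2006: gap = -1.7 × (7.9 - 4.88) = -5.134%, loss ≈ 11503 × 5.134/100 ≈ 591.
Year 2007: gap = -1.7 × (7.48 - 4.88) = -4.42%, loss ≈ 11503 × 4.42/100 ≈ 508.
Year 2008: gap = -1.7 × (8.82 - 4.88) = -6.698%, loss ≈ 11503 × 6.698/100 ≈ 770.
Year 2009: gap = -1.7 × (8.05 - 4.88) = -5.389%, loss ≈ 11503 × 5.389/100 ≈ 620.
Total lost output = 591 + 508 + 770 + 620 = 2489 billion.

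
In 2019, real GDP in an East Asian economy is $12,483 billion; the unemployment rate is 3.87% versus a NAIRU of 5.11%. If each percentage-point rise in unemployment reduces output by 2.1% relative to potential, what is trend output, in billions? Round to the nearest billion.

Unemployment gap = 3.87 - 5.11 = -1.24 points, so output gap = -2.1 × (-1.24) = 2.604%.
Since Y = Y* × (1 + gap/100), Y* = 12483/1.02604 ≈ 12166 billion.

$12,166 billion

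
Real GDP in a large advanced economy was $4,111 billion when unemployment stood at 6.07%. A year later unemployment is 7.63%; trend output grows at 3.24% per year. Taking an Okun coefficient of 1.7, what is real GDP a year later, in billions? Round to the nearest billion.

$4,135 billion

Δu = 7.63 - 6.07 = 1.56 points.
Okun's law (growth form): g_Y = g_Y* - β × Δu = 3.24 - 1.7 × (1.56) = 3.24 - 2.652 = 0.588%.
Real GDP in the next year = 4111 × (1 + 0.588/100) = 4111 × 1.00588 ≈ 4135 billion.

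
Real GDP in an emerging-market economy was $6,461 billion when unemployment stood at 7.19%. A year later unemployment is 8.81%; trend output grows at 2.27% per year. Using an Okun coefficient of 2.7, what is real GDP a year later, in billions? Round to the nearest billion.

Δu = 8.81 - 7.19 = 1.62 points.
Okun's law (growth form): g_Y = g_Y* - β × Δu = 2.27 - 2.7 × (1.62) = 2.27 - 4.374 = -2.104%.
Real GDP in the next year = 6461 × (1 - 2.104/100) = 6461 × 0.97896 ≈ 6325 billion.

$6,325 billion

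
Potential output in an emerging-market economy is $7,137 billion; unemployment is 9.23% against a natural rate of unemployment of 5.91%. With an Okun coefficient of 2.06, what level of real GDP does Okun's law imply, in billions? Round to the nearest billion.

$6,649 billion

Unemployment gap = 9.23 - 5.91 = 3.32 points, so the output gap is -2.06 × 3.32 = -6.8392%.
Actual GDP = 7137 × (1 - 6.8392/100) = 7137 × 0.931608 ≈ 6649 billion.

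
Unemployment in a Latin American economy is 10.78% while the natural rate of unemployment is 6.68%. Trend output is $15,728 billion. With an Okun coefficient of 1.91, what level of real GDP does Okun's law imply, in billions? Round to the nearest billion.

Unemployment gap = 10.78 - 6.68 = 4.1 points, so the output gap is -1.91 × 4.1 = -7.831%.
Actual GDP = 15728 × (1 - 7.831/100) = 15728 × 0.92169 ≈ 14496 billion.

$14,496 billion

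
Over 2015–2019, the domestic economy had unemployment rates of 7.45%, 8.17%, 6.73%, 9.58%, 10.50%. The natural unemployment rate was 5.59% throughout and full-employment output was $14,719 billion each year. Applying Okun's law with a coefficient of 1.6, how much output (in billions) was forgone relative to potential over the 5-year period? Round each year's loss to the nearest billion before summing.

$3,410 billion

Year 2015: gap = -1.6 × (7.45 - 5.59) = -2.976%, loss ≈ 14719 × 2.976/100 ≈ 438.
Year 2016: gap = -1.6 × (8.17 - 5.59) = -4.128%, loss ≈ 14719 × 4.128/100 ≈ 608.
Year 2017: gap = -1.6 × (6.73 - 5.59) = -1.824%, loss ≈ 14719 × 1.824/100 ≈ 268.
Year 2018: gap = -1.6 × (9.58 - 5.59) = -6.384%, loss ≈ 14719 × 6.384/100 ≈ 940.
Year 2019: gap = -1.6 × (10.5 - 5.59) = -7.856%, loss ≈ 14719 × 7.856/100 ≈ 1156.
Total lost output = 438 + 608 + 268 + 940 + 1156 = 3410 billion.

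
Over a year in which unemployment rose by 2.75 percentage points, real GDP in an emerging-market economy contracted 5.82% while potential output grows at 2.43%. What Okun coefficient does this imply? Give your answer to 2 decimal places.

β ≈ 3.00

Growth form: g_Y = g_Y* - β × Δu, so β = (g_Y* - g_Y)/Δu.
β = (2.43 + 5.82)/2.75 = 8.25/2.75 = 3.00.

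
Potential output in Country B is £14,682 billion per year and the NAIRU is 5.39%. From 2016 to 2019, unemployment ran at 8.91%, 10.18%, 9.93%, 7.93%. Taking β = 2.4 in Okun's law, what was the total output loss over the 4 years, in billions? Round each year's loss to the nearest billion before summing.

£5,423 billion

Year 2016: gap = -2.4 × (8.91 - 5.39) = -8.448%, loss ≈ 14682 × 8.448/100 ≈ 1240.
Year 2017: gap = -2.4 × (10.18 - 5.39) = -11.496%, loss ≈ 14682 × 11.496/100 ≈ 1688.
Year 2018: gap = -2.4 × (9.93 - 5.39) = -10.896%, loss ≈ 14682 × 10.896/100 ≈ 1600.
Year 2019: gap = -2.4 × (7.93 - 5.39) = -6.096%, loss ≈ 14682 × 6.096/100 ≈ 895.
Total lost output = 1240 + 1688 + 1600 + 895 = 5423 billion.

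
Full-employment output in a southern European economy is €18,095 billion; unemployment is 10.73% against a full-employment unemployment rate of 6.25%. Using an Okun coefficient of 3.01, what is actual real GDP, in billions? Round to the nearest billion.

Unemployment gap = 10.73 - 6.25 = 4.48 points, so the output gap is -3.01 × 4.48 = -13.4848%.
Actual GDP = 18095 × (1 - 13.4848/100) = 18095 × 0.865152 ≈ 15655 billion.

€15,655 billion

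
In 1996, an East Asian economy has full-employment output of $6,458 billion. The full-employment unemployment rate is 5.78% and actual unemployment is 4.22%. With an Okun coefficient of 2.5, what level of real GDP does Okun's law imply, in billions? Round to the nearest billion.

$6,710 billion

Unemployment gap = 4.22 - 5.78 = -1.56 points, so the output gap is -2.5 × (-1.56) = 3.9%.
Actual GDP = 6458 × (1 + 3.9/100) = 6458 × 1.039 ≈ 6710 billion.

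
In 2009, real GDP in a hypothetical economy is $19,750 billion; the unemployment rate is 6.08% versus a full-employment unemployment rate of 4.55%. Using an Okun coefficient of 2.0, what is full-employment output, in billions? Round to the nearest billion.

$20,373 billion

Unemployment gap = 6.08 - 4.55 = 1.53 points, so output gap = -2 × 1.53 = -3.06%.
Since Y = Y* × (1 + gap/100), Y* = 19750/0.9694 ≈ 20373 billion.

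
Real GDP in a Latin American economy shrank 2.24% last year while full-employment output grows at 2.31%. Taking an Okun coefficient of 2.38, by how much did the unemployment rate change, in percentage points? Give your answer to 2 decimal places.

1.91 percentage points

Growth-rate Okun's law: g_Y = g_Y* - β × Δu, so Δu = (g_Y* - g_Y)/β.
Δu = (2.31 + 2.24)/2.38 = 4.55/2.38 = 1.91 percentage points.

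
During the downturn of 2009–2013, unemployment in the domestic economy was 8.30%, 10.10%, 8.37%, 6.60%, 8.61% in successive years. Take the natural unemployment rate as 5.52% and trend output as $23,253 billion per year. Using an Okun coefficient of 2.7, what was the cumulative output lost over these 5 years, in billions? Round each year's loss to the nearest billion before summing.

Year 2009: gap = -2.7 × (8.3 - 5.52) = -7.506%, loss ≈ 23253 × 7.506/100 ≈ 1745.
Year 2010: gap = -2.7 × (10.1 - 5.52) = -12.366%, loss ≈ 23253 × 12.366/100 ≈ 2875.
Year 2011: gap = -2.7 × (8.37 - 5.52) = -7.695%, loss ≈ 23253 × 7.695/100 ≈ 1789.
Year 2012: gap = -2.7 × (6.6 - 5.52) = -2.916%, loss ≈ 23253 × 2.916/100 ≈ 678.
Year 2013: gap = -2.7 × (8.61 - 5.52) = -8.343%, loss ≈ 23253 × 8.343/100 ≈ 1940.
Total lost output = 1745 + 2875 + 1789 + 678 + 1940 = 9027 billion.

$9,027 billion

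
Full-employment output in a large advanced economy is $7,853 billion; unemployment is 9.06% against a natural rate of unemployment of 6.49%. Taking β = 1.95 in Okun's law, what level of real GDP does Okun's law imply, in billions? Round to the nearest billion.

$7,459 billion

Unemployment gap = 9.06 - 6.49 = 2.57 points, so the output gap is -1.95 × 2.57 = -5.0115%.
Actual GDP = 7853 × (1 - 5.0115/100) = 7853 × 0.949885 ≈ 7459 billion.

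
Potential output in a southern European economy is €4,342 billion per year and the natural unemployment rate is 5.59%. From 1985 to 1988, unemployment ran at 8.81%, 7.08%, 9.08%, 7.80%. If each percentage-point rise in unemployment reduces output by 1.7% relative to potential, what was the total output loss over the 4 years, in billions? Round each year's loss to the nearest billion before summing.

€769 billion

Year 1985: gap = -1.7 × (8.81 - 5.59) = -5.474%, loss ≈ 4342 × 5.474/100 ≈ 238.
Year 1986: gap = -1.7 × (7.08 - 5.59) = -2.533%, loss ≈ 4342 × 2.533/100 ≈ 110.
Year 1987: gap = -1.7 × (9.08 - 5.59) = -5.933%, loss ≈ 4342 × 5.933/100 ≈ 258.
Year 1988: gap = -1.7 × (7.8 - 5.59) = -3.757%, loss ≈ 4342 × 3.757/100 ≈ 163.
Total lost output = 238 + 110 + 258 + 163 = 769 billion.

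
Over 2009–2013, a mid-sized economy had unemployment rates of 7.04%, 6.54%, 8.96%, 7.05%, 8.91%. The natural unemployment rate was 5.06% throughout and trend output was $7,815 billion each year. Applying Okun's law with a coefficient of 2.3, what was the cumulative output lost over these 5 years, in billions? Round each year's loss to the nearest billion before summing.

Year 2009: gap = -2.3 × (7.04 - 5.06) = -4.554%, loss ≈ 7815 × 4.554/100 ≈ 356.
Year 2010: gap = -2.3 × (6.54 - 5.06) = -3.404%, loss ≈ 7815 × 3.404/100 ≈ 266.
Year 2011: gap = -2.3 × (8.96 - 5.06) = -8.97%, loss ≈ 7815 × 8.97/100 ≈ 701.
Year 2012: gap = -2.3 × (7.05 - 5.06) = -4.577%, loss ≈ 7815 × 4.577/100 ≈ 358.
Year 2013: gap = -2.3 × (8.91 - 5.06) = -8.855%, loss ≈ 7815 × 8.855/100 ≈ 692.
Total lost output = 356 + 266 + 701 + 358 + 692 = 2373 billion.

$2,373 billion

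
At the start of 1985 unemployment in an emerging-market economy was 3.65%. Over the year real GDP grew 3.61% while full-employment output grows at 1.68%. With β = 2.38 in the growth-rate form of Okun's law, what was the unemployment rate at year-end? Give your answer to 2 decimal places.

Growth-rate Okun's law: g_Y = g_Y* - β × Δu, so Δu = (g_Y* - g_Y)/β.
Δu = (1.68 - 3.61)/2.38 = -1.93/2.38 = -0.81 percentage points.
Year-end unemployment = 3.65 - 0.81 = 2.84%.

2.84%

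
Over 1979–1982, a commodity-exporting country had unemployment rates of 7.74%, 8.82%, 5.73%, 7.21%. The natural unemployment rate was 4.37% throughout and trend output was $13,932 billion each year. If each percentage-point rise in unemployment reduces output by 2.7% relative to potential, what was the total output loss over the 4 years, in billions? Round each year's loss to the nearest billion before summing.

Year 1979: gap = -2.7 × (7.74 - 4.37) = -9.099%, loss ≈ 13932 × 9.099/100 ≈ 1268.
Year 1980: gap = -2.7 × (8.82 - 4.37) = -12.015%, loss ≈ 13932 × 12.015/100 ≈ 1674.
Year 1981: gap = -2.7 × (5.73 - 4.37) = -3.672%, loss ≈ 13932 × 3.672/100 ≈ 512.
Year 1982: gap = -2.7 × (7.21 - 4.37) = -7.668%, loss ≈ 13932 × 7.668/100 ≈ 1068.
Total lost output = 1268 + 1674 + 512 + 1068 = 4522 billion.

$4,522 billion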